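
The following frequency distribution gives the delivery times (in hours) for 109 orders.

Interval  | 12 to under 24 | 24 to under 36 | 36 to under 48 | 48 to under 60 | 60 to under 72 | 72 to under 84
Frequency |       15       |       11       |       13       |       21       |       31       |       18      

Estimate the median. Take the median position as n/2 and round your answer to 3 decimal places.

56.857

Cumulative frequencies: 15, 26, 39, 60, 91, 109
n = 109; position = n/2 = 54.5.
This falls in the class 48 to under 60: L = 48, F = 39, f = 21, h = 12.
Median ≈ 48 + ((54.5 − 39) / 21) × 12 = 56.8571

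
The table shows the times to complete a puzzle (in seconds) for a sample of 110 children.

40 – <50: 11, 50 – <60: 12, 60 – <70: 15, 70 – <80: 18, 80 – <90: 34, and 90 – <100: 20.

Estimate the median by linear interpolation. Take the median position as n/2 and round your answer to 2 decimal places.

79.44

Cumulative frequencies: 11, 23, 38, 56, 90, 110
n = 110; position = n/2 = 55.
This falls in the class 70 – <80: L = 70, F = 38, f = 18, h = 10.
Median ≈ 70 + ((55 − 38) / 18) × 10 = 79.4444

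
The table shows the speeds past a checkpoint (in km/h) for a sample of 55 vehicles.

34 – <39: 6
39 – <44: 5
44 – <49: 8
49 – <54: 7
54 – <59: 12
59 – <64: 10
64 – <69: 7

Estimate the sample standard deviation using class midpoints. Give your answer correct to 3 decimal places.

Midpoints: 36.5, 41.5, 46.5, 51.5, 56.5, 61.5, 66.5
n = 55, Σfm = 2917.5, mean = 53.0455
Σfm² = 159553.75
Σf(m − x̄)² = Σfm² − (Σfm)²/n = 159553.75 − 2917.5²/55 = 4793.6364
Sample variance = 4793.6364 / 54 = 88.7710
Standard deviation = √88.7710 = 9.4218

9.422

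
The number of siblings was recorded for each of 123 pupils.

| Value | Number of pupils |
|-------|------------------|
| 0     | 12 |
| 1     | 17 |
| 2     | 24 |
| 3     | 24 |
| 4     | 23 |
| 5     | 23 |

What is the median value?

3

Cumulative frequencies: 12, 29, 53, 77, 100, 123
n = 123, so the median is the value in position (n+1)/2 = 62.
Position 62 falls at value 3.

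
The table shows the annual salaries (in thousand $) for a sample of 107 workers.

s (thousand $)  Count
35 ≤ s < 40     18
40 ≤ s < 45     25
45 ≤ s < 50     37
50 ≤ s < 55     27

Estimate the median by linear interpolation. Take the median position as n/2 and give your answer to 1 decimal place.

46.4

Cumulative frequencies: 18, 43, 80, 107
n = 107; position = n/2 = 53.5.
This falls in the class 45 ≤ s < 50: L = 45, F = 43, f = 37, h = 5.
Median ≈ 45 + ((53.5 − 43) / 37) × 5 = 46.4189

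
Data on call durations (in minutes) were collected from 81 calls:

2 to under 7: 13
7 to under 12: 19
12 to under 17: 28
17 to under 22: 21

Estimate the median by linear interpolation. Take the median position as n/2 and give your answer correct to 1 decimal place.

Cumulative frequencies: 13, 32, 60, 81
n = 81; position = n/2 = 40.5.
This falls in the class 12 to under 17: L = 12, F = 32, f = 28, h = 5.
Median ≈ 12 + ((40.5 − 32) / 28) × 5 = 13.5179

13.5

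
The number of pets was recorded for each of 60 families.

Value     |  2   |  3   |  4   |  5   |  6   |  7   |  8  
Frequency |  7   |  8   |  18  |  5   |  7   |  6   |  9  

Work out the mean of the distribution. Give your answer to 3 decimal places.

4.850

Values: 2, 3, 4, 5, 6, 7, 8
Σfx = 7×2 + 8×3 + 18×4 + 5×5 + 7×6 + 6×7 + 9×8 = 291
n = Σf = 60
Mean = 291 / 60 = 4.8500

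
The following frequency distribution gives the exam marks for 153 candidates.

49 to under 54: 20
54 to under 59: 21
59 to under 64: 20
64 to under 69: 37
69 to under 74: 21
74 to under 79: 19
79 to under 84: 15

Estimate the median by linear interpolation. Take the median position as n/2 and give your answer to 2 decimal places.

66.09

Cumulative frequencies: 20, 41, 61, 98, 119, 138, 153
n = 153; position = n/2 = 76.5.
This falls in the class 64 to under 69: L = 64, F = 61, f = 37, h = 5.
Median ≈ 64 + ((76.5 − 61) / 37) × 5 = 66.0946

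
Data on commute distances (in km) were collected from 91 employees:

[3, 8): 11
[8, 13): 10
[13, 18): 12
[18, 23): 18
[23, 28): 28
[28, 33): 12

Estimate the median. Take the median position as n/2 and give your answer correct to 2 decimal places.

21.47

Cumulative frequencies: 11, 21, 33, 51, 79, 91
n = 91; position = n/2 = 45.5.
This falls in the class [18, 23): L = 18, F = 33, f = 18, h = 5.
Median ≈ 18 + ((45.5 − 33) / 18) × 5 = 21.4722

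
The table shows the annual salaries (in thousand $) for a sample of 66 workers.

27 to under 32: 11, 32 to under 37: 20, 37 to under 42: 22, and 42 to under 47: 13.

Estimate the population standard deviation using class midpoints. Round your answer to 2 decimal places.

4.93

Midpoints: 29.5, 34.5, 39.5, 44.5
n = 66, Σfm = 2462, mean = 37.3030
Σfm² = 93446.5
Σf(m − x̄)² = Σfm² − (Σfm)²/n = 93446.5 − 2462²/66 = 1606.4394
Population variance = 1606.4394 / 66 = 24.3400
Standard deviation = √24.3400 = 4.9336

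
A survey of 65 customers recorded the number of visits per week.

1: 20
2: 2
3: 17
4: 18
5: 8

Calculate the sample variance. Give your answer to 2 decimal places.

2.05

Values: 1, 2, 3, 4, 5
n = 65, Σfx = 187, mean = 2.8769
Σfx² = 669
Σf(x − x̄)² = Σfx² − (Σfx)²/n = 669 − 187²/65 = 131.0154
Sample variance = 131.0154 / 64 = 2.0471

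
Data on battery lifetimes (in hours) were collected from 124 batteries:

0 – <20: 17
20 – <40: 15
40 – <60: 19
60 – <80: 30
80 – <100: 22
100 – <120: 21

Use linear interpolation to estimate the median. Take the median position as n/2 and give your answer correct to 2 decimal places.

Cumulative frequencies: 17, 32, 51, 81, 103, 124
n = 124; position = n/2 = 62.
This falls in the class 60 – <80: L = 60, F = 51, f = 30, h = 20.
Median ≈ 60 + ((62 − 51) / 30) × 20 = 67.3333

67.33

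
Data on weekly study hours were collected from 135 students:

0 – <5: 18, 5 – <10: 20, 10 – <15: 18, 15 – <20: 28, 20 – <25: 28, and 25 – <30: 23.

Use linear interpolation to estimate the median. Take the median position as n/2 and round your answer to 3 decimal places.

17.054

Cumulative frequencies: 18, 38, 56, 84, 112, 135
n = 135; position = n/2 = 67.5.
This falls in the class 15 – <20: L = 15, F = 56, f = 28, h = 5.
Median ≈ 15 + ((67.5 − 56) / 28) × 5 = 17.0536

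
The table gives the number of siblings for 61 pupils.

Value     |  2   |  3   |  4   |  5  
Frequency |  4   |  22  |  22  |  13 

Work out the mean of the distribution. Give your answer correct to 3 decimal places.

3.721

Values: 2, 3, 4, 5
Σfx = 4×2 + 22×3 + 22×4 + 13×5 = 227
n = Σf = 61
Mean = 227 / 61 = 3.7213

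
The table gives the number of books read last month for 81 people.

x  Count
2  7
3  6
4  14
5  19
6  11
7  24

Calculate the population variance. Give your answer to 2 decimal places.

Values: 2, 3, 4, 5, 6, 7
n = 81, Σfx = 417, mean = 5.1481
Σfx² = 2353
Σf(x − x̄)² = Σfx² − (Σfx)²/n = 2353 − 417²/81 = 206.2222
Population variance = 206.2222 / 81 = 2.5460

2.55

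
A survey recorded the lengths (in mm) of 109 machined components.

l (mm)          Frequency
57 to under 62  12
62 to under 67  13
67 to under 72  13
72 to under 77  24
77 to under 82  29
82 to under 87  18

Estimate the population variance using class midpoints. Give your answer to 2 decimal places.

62.63

Midpoints: 59.5, 64.5, 69.5, 74.5, 79.5, 84.5
n = 109, Σfm = 8070.5, mean = 74.0413
Σfm² = 604377.25
Σf(m − x̄)² = Σfm² − (Σfm)²/n = 604377.25 − 8070.5²/109 = 6827.0642
Population variance = 6827.0642 / 109 = 62.6336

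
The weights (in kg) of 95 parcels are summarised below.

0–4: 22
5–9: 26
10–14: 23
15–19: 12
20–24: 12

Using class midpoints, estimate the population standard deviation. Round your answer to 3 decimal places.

Midpoints: 2, 7, 12, 17, 22
n = 95, Σfm = 970, mean = 10.2105
Σfm² = 13950
Σf(m − x̄)² = Σfm² − (Σfm)²/n = 13950 − 970²/95 = 4045.7895
Population variance = 4045.7895 / 95 = 42.5873
Standard deviation = √42.5873 = 6.5259

6.526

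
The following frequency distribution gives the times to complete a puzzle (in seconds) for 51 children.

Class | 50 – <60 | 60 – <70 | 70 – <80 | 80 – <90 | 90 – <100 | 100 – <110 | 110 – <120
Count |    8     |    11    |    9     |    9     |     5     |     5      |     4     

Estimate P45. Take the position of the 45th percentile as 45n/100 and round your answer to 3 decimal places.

Cumulative frequencies: 8, 19, 28, 37, 42, 47, 51
n = 51; position = 45n/100 = 22.95.
This falls in the class 70 – <80: L = 70, F = 19, f = 9, h = 10.
45th percentile ≈ 70 + ((22.95 − 19) / 9) × 10 = 74.3889

74.389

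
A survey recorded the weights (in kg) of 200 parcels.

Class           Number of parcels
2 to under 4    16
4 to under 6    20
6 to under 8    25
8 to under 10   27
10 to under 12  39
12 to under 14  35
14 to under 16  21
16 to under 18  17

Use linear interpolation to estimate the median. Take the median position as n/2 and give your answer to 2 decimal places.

Cumulative frequencies: 16, 36, 61, 88, 127, 162, 183, 200
n = 200; position = n/2 = 100.
This falls in the class 10 to under 12: L = 10, F = 88, f = 39, h = 2.
Median ≈ 10 + ((100 − 88) / 39) × 2 = 10.6154

10.62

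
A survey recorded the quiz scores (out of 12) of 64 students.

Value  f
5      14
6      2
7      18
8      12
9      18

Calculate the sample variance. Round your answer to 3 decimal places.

Values: 5, 6, 7, 8, 9
n = 64, Σfx = 466, mean = 7.2812
Σfx² = 3530
Σf(x − x̄)² = Σfx² − (Σfx)²/n = 3530 − 466²/64 = 136.9375
Sample variance = 136.9375 / 63 = 2.1736

2.174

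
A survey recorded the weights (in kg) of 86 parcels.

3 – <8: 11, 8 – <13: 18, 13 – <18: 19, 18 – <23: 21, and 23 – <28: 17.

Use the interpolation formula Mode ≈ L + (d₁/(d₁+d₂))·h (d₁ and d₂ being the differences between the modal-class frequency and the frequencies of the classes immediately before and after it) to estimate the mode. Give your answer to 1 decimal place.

19.7

Modal class: 18 – <23 (highest frequency 21).
d₁ = 21 − 19 = 2, d₂ = 21 − 17 = 4
Mode ≈ 18 + (2/(2+4)) × 5 = 18 + 1.6667 = 19.6667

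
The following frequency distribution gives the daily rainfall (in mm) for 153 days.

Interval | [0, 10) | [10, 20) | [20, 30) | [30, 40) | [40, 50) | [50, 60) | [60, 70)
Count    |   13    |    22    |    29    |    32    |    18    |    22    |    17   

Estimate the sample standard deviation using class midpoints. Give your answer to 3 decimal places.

Midpoints: 5, 15, 25, 35, 45, 55, 65
n = 153, Σfm = 5365, mean = 35.0654
Σfm² = 237425
Σf(m − x̄)² = Σfm² − (Σfm)²/n = 237425 − 5365²/153 = 49299.3464
Sample variance = 49299.3464 / 152 = 324.3378
Standard deviation = √324.3378 = 18.0094

18.009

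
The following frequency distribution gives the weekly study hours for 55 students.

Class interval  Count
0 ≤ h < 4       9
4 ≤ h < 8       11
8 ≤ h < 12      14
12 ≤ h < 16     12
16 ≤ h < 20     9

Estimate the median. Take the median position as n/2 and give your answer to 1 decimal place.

10.1

Cumulative frequencies: 9, 20, 34, 46, 55
n = 55; position = n/2 = 27.5.
This falls in the class 8 ≤ h < 12: L = 8, F = 20, f = 14, h = 4.
Median ≈ 8 + ((27.5 − 20) / 14) × 4 = 10.1429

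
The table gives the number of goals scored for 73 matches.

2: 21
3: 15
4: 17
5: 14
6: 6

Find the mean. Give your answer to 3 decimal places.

Values: 2, 3, 4, 5, 6
Σfx = 21×2 + 15×3 + 17×4 + 14×5 + 6×6 = 261
n = Σf = 73
Mean = 261 / 73 = 3.5753

3.575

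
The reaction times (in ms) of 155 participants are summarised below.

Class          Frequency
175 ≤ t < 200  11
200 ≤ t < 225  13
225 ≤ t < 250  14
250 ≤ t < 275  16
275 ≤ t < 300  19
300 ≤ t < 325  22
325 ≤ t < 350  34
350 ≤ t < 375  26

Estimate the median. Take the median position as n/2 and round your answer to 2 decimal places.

305.11

Cumulative frequencies: 11, 24, 38, 54, 73, 95, 129, 155
n = 155; position = n/2 = 77.5.
This falls in the class 300 ≤ t < 325: L = 300, F = 73, f = 22, h = 25.
Median ≈ 300 + ((77.5 − 73) / 22) × 25 = 305.1136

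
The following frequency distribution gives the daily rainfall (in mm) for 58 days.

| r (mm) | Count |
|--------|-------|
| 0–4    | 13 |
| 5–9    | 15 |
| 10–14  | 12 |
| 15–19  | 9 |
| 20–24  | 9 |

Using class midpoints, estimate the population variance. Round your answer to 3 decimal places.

46.819

Midpoints: 2, 7, 12, 17, 22
n = 58, Σfm = 626, mean = 10.7931
Σfm² = 9472
Σf(m − x̄)² = Σfm² − (Σfm)²/n = 9472 − 626²/58 = 2715.5172
Population variance = 2715.5172 / 58 = 46.8193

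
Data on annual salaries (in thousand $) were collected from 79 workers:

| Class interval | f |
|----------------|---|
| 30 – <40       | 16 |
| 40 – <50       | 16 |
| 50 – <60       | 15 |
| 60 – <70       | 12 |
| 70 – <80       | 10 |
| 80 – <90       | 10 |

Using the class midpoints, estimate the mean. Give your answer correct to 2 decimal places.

Midpoints: 35, 45, 55, 65, 75, 85
Σfm = 16×35 + 16×45 + 15×55 + 12×65 + 10×75 + 10×85 = 4485
n = Σf = 79
Mean = 4485 / 79 = 56.7722

56.77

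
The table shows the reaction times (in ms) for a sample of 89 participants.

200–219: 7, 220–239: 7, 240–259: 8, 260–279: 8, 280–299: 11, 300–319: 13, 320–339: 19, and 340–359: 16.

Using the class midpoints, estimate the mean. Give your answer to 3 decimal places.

295.343

Midpoints: 209.5, 229.5, 249.5, 269.5, 289.5, 309.5, 329.5, 349.5
Σfm = 7×209.5 + 7×229.5 + 8×249.5 + 8×269.5 + 11×289.5 + 13×309.5 + 19×329.5 + 16×349.5 = 26285.5
n = Σf = 89
Mean = 26285.5 / 89 = 295.3427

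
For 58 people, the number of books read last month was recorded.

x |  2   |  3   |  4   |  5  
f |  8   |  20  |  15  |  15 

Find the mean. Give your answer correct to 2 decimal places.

3.64

Values: 2, 3, 4, 5
Σfx = 8×2 + 20×3 + 15×4 + 15×5 = 211
n = Σf = 58
Mean = 211 / 58 = 3.6379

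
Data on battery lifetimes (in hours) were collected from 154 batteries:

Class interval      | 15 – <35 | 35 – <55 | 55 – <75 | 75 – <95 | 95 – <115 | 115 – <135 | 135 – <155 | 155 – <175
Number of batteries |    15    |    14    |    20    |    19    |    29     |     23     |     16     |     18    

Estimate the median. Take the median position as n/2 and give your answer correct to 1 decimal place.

101.2

Cumulative frequencies: 15, 29, 49, 68, 97, 120, 136, 154
n = 154; position = n/2 = 77.
This falls in the class 95 – <115: L = 95, F = 68, f = 29, h = 20.
Median ≈ 95 + ((77 − 68) / 29) × 20 = 101.2069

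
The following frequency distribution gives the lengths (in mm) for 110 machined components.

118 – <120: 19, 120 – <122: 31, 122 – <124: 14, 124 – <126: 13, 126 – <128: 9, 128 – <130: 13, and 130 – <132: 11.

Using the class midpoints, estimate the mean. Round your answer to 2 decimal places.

Midpoints: 119, 121, 123, 125, 127, 129, 131
Σfm = 19×119 + 31×121 + 14×123 + 13×125 + 9×127 + 13×129 + 11×131 = 13620
n = Σf = 110
Mean = 13620 / 110 = 123.8182

123.82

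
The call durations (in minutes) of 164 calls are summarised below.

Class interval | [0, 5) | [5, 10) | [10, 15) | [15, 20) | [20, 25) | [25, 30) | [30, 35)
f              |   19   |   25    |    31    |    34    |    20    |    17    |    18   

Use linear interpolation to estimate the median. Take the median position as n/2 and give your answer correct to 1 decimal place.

16.0

Cumulative frequencies: 19, 44, 75, 109, 129, 146, 164
n = 164; position = n/2 = 82.
This falls in the class [15, 20): L = 15, F = 75, f = 34, h = 5.
Median ≈ 15 + ((82 − 75) / 34) × 5 = 16.0294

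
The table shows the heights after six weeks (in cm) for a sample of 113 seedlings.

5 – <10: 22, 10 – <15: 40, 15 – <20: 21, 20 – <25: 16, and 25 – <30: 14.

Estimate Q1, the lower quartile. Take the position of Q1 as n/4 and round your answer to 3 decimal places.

10.781

Cumulative frequencies: 22, 62, 83, 99, 113
n = 113; position = n/4 = 28.25.
This falls in the class 10 – <15: L = 10, F = 22, f = 40, h = 5.
Lower quartile ≈ 10 + ((28.25 − 22) / 40) × 5 = 10.7812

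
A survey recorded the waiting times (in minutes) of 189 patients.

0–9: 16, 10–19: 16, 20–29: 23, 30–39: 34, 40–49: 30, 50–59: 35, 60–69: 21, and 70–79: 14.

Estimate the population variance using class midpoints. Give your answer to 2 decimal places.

Midpoints: 4.5, 14.5, 24.5, 34.5, 44.5, 54.5, 64.5, 74.5
n = 189, Σfm = 7680.5, mean = 40.6376
Σfm² = 386397.25
Σf(m − x̄)² = Σfm² − (Σfm)²/n = 386397.25 − 7680.5²/189 = 74280.4233
Population variance = 74280.4233 / 189 = 393.0181

393.02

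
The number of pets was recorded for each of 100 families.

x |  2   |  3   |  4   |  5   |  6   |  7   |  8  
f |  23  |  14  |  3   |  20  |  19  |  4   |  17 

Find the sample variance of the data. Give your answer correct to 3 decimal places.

4.537

Values: 2, 3, 4, 5, 6, 7, 8
n = 100, Σfx = 478, mean = 4.7800
Σfx² = 2734
Σf(x − x̄)² = Σfx² − (Σfx)²/n = 2734 − 478²/100 = 449.1600
Sample variance = 449.1600 / 99 = 4.5370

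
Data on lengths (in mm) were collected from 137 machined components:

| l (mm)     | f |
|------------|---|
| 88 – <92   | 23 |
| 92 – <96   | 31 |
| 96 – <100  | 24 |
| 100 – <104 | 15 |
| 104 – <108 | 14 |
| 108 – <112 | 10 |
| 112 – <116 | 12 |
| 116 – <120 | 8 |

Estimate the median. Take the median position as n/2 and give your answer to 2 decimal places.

98.42

Cumulative frequencies: 23, 54, 78, 93, 107, 117, 129, 137
n = 137; position = n/2 = 68.5.
This falls in the class 96 – <100: L = 96, F = 54, f = 24, h = 4.
Median ≈ 96 + ((68.5 − 54) / 24) × 4 = 98.4167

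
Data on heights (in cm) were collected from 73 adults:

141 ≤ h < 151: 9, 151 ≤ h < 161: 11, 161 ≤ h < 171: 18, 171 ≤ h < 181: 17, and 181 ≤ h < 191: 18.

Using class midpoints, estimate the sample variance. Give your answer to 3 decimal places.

177.930

Midpoints: 146, 156, 166, 176, 186
n = 73, Σfm = 12358, mean = 169.2877
Σfm² = 2104868
Σf(m − x̄)² = Σfm² − (Σfm)²/n = 2104868 − 12358²/73 = 12810.9589
Sample variance = 12810.9589 / 72 = 177.9300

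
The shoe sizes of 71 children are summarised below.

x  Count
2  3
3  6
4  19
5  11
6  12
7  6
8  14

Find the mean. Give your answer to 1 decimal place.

5.4

Values: 2, 3, 4, 5, 6, 7, 8
Σfx = 3×2 + 6×3 + 19×4 + 11×5 + 12×6 + 6×7 + 14×8 = 381
n = Σf = 71
Mean = 381 / 71 = 5.3662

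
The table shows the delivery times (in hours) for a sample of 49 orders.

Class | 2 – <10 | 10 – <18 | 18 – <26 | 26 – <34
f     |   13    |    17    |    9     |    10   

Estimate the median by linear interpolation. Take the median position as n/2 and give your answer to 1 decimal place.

Cumulative frequencies: 13, 30, 39, 49
n = 49; position = n/2 = 24.5.
This falls in the class 10 – <18: L = 10, F = 13, f = 17, h = 8.
Median ≈ 10 + ((24.5 − 13) / 17) × 8 = 15.4118

15.4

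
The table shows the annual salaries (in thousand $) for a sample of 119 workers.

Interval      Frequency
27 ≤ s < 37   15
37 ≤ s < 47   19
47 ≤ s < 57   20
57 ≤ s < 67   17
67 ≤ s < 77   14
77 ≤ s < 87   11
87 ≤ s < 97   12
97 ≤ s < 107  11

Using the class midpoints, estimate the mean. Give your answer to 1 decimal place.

63.1

Midpoints: 32, 42, 52, 62, 72, 82, 92, 102
Σfm = 15×32 + 19×42 + 20×52 + 17×62 + 14×72 + 11×82 + 12×92 + 11×102 = 7508
n = Σf = 119
Mean = 7508 / 119 = 63.0924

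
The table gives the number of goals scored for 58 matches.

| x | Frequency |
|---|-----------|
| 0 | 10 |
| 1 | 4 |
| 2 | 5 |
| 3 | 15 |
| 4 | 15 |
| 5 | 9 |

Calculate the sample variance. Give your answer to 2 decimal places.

Values: 0, 1, 2, 3, 4, 5
n = 58, Σfx = 164, mean = 2.8276
Σfx² = 624
Σf(x − x̄)² = Σfx² − (Σfx)²/n = 624 − 164²/58 = 160.2759
Sample variance = 160.2759 / 57 = 2.8119

2.81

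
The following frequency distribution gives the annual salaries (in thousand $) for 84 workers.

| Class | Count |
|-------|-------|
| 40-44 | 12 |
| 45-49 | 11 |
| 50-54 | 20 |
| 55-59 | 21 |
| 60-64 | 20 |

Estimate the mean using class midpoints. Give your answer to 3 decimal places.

Midpoints: 42, 47, 52, 57, 62
Σfm = 12×42 + 11×47 + 20×52 + 21×57 + 20×62 = 4498
n = Σf = 84
Mean = 4498 / 84 = 53.5476

53.548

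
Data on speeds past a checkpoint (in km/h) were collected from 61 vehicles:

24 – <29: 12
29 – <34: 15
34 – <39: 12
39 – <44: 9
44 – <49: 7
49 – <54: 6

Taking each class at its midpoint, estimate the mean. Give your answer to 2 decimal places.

36.66

Midpoints: 26.5, 31.5, 36.5, 41.5, 46.5, 51.5
Σfm = 12×26.5 + 15×31.5 + 12×36.5 + 9×41.5 + 7×46.5 + 6×51.5 = 2236.5
n = Σf = 61
Mean = 2236.5 / 61 = 36.6639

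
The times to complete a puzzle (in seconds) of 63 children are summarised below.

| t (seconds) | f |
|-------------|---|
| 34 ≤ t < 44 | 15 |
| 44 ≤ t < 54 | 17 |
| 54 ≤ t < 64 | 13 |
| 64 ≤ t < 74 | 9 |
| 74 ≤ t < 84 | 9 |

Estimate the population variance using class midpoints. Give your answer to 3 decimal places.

183.573

Midpoints: 39, 49, 59, 69, 79
n = 63, Σfm = 3517, mean = 55.8254
Σfm² = 207903
Σf(m − x̄)² = Σfm² − (Σfm)²/n = 207903 − 3517²/63 = 11565.0794
Population variance = 11565.0794 / 63 = 183.5727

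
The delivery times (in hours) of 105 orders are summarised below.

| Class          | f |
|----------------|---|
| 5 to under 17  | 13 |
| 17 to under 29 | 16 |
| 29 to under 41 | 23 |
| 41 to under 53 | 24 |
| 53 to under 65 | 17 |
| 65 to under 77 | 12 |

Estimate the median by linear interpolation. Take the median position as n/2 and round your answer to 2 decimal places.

41.25

Cumulative frequencies: 13, 29, 52, 76, 93, 105
n = 105; position = n/2 = 52.5.
This falls in the class 41 to under 53: L = 41, F = 52, f = 24, h = 12.
Median ≈ 41 + ((52.5 − 52) / 24) × 12 = 41.2500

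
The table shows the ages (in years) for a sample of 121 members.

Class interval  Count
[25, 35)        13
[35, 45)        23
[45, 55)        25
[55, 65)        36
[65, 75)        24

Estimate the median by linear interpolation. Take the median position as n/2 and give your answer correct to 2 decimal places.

Cumulative frequencies: 13, 36, 61, 97, 121
n = 121; position = n/2 = 60.5.
This falls in the class [45, 55): L = 45, F = 36, f = 25, h = 10.
Median ≈ 45 + ((60.5 − 36) / 25) × 10 = 54.8000

54.80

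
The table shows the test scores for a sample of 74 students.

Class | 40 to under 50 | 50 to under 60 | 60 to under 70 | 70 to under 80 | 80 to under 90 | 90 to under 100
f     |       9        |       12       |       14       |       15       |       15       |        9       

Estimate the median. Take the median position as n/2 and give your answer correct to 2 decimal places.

71.33

Cumulative frequencies: 9, 21, 35, 50, 65, 74
n = 74; position = n/2 = 37.
This falls in the class 70 to under 80: L = 70, F = 35, f = 15, h = 10.
Median ≈ 70 + ((37 − 35) / 15) × 10 = 71.3333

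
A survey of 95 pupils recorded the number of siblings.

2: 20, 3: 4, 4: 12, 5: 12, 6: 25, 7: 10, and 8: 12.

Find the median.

5

Cumulative frequencies: 20, 24, 36, 48, 73, 83, 95
n = 95, so the median is the value in position (n+1)/2 = 48.
Position 48 falls at value 5.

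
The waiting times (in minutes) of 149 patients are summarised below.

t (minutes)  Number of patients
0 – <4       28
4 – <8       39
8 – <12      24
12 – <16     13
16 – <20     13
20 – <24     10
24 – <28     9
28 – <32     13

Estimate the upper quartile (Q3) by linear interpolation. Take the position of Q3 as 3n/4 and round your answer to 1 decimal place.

Cumulative frequencies: 28, 67, 91, 104, 117, 127, 136, 149
n = 149; position = 3n/4 = 111.75.
This falls in the class 16 – <20: L = 16, F = 104, f = 13, h = 4.
Upper quartile ≈ 16 + ((111.75 − 104) / 13) × 4 = 18.3846

18.4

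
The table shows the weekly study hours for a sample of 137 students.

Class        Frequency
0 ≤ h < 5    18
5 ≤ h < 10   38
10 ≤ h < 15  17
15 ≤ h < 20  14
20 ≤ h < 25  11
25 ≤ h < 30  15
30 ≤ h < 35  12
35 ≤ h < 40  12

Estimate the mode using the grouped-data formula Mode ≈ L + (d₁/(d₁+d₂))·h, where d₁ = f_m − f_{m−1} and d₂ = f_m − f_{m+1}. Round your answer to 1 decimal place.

Modal class: 5 ≤ h < 10 (highest frequency 38).
d₁ = 38 − 18 = 20, d₂ = 38 − 17 = 21
Mode ≈ 5 + (20/(20+21)) × 5 = 5 + 2.4390 = 7.4390

7.4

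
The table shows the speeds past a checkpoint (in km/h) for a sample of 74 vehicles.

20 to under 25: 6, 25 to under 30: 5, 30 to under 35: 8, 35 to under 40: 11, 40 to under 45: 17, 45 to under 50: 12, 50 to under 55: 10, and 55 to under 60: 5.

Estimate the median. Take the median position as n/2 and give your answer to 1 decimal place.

42.1

Cumulative frequencies: 6, 11, 19, 30, 47, 59, 69, 74
n = 74; position = n/2 = 37.
This falls in the class 40 to under 45: L = 40, F = 30, f = 17, h = 5.
Median ≈ 40 + ((37 − 30) / 17) × 5 = 42.0588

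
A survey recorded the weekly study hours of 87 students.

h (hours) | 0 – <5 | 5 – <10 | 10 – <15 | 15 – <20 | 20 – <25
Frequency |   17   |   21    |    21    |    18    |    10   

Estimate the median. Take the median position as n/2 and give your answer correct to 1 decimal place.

Cumulative frequencies: 17, 38, 59, 77, 87
n = 87; position = n/2 = 43.5.
This falls in the class 10 – <15: L = 10, F = 38, f = 21, h = 5.
Median ≈ 10 + ((43.5 − 38) / 21) × 5 = 11.3095

11.3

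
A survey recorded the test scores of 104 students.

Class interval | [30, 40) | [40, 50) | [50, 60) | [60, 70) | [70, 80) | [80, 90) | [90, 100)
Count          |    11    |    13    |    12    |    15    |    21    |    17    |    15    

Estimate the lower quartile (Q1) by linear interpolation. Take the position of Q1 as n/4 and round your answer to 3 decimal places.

51.667

Cumulative frequencies: 11, 24, 36, 51, 72, 89, 104
n = 104; position = n/4 = 26.
This falls in the class [50, 60): L = 50, F = 24, f = 12, h = 10.
Lower quartile ≈ 50 + ((26 − 24) / 12) × 10 = 51.6667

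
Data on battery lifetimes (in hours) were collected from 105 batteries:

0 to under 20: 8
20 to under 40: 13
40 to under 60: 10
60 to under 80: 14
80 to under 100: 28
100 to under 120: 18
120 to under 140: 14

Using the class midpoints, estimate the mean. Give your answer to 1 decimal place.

78.8

Midpoints: 10, 30, 50, 70, 90, 110, 130
Σfm = 8×10 + 13×30 + 10×50 + 14×70 + 28×90 + 18×110 + 14×130 = 8270
n = Σf = 105
Mean = 8270 / 105 = 78.7619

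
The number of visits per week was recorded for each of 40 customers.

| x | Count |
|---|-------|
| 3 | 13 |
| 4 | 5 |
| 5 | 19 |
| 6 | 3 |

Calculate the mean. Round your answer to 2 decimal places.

4.30

Values: 3, 4, 5, 6
Σfx = 13×3 + 5×4 + 19×5 + 3×6 = 172
n = Σf = 40
Mean = 172 / 40 = 4.3000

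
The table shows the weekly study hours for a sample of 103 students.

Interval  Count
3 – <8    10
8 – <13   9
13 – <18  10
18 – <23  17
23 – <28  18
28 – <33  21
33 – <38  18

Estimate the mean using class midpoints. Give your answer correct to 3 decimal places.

Midpoints: 5.5, 10.5, 15.5, 20.5, 25.5, 30.5, 35.5
Σfm = 10×5.5 + 9×10.5 + 10×15.5 + 17×20.5 + 18×25.5 + 21×30.5 + 18×35.5 = 2391.5
n = Σf = 103
Mean = 2391.5 / 103 = 23.2184

23.218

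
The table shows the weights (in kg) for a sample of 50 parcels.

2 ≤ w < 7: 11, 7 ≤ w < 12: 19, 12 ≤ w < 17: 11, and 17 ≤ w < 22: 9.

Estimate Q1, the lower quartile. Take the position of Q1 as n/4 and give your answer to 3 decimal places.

Cumulative frequencies: 11, 30, 41, 50
n = 50; position = n/4 = 12.5.
This falls in the class 7 ≤ w < 12: L = 7, F = 11, f = 19, h = 5.
Lower quartile ≈ 7 + ((12.5 − 11) / 19) × 5 = 7.3947

7.395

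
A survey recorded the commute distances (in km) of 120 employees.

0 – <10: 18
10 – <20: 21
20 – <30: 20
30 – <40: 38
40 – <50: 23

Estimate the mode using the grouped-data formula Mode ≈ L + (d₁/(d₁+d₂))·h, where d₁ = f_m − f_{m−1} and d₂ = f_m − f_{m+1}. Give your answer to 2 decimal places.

Modal class: 30 – <40 (highest frequency 38).
d₁ = 38 − 20 = 18, d₂ = 38 − 23 = 15
Mode ≈ 30 + (18/(18+15)) × 10 = 30 + 5.4545 = 35.4545

35.45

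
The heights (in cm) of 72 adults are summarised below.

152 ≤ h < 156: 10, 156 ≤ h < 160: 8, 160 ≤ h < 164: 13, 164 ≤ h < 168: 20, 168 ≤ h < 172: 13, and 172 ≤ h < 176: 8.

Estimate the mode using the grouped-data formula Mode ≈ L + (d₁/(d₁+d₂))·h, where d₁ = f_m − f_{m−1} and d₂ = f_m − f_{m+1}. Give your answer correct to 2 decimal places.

Modal class: 164 ≤ h < 168 (highest frequency 20).
d₁ = 20 − 13 = 7, d₂ = 20 − 13 = 7
Mode ≈ 164 + (7/(7+7)) × 4 = 164 + 2.0000 = 166.0000

166.00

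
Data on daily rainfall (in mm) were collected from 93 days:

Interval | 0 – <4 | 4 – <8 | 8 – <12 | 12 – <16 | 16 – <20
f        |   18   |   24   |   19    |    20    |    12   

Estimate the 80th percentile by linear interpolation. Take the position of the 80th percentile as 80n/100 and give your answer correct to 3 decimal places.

14.680

Cumulative frequencies: 18, 42, 61, 81, 93
n = 93; position = 80n/100 = 74.4.
This falls in the class 12 – <16: L = 12, F = 61, f = 20, h = 4.
80th percentile ≈ 12 + ((74.4 − 61) / 20) × 4 = 14.6800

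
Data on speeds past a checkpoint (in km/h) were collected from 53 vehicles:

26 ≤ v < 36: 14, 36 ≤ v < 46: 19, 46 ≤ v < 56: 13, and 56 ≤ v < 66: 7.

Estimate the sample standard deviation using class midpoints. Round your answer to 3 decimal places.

9.982

Midpoints: 31, 41, 51, 61
n = 53, Σfm = 2303, mean = 43.4528
Σfm² = 105253
Σf(m − x̄)² = Σfm² − (Σfm)²/n = 105253 − 2303²/53 = 5181.1321
Sample variance = 5181.1321 / 52 = 99.6372
Standard deviation = √99.6372 = 9.9818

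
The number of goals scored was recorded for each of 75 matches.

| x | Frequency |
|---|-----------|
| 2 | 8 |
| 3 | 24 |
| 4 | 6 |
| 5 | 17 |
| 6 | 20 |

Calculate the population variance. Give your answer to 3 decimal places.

Values: 2, 3, 4, 5, 6
n = 75, Σfx = 317, mean = 4.2267
Σfx² = 1489
Σf(x − x̄)² = Σfx² − (Σfx)²/n = 1489 − 317²/75 = 149.1467
Population variance = 149.1467 / 75 = 1.9886

1.989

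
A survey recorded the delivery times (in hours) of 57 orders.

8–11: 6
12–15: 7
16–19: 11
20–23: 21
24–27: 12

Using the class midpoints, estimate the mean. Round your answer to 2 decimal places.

Midpoints: 9.5, 13.5, 17.5, 21.5, 25.5
Σfm = 6×9.5 + 7×13.5 + 11×17.5 + 21×21.5 + 12×25.5 = 1101.5
n = Σf = 57
Mean = 1101.5 / 57 = 19.3246

19.32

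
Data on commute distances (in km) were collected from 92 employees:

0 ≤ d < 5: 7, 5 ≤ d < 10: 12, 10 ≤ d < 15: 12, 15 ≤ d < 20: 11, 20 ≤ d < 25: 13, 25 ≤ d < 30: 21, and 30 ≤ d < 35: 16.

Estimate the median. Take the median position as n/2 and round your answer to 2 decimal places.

21.54

Cumulative frequencies: 7, 19, 31, 42, 55, 76, 92
n = 92; position = n/2 = 46.
This falls in the class 20 ≤ d < 25: L = 20, F = 42, f = 13, h = 5.
Median ≈ 20 + ((46 − 42) / 13) × 5 = 21.5385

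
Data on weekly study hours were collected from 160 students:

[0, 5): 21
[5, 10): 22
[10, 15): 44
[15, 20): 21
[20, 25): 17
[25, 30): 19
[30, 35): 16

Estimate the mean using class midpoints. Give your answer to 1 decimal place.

16.0

Midpoints: 2.5, 7.5, 12.5, 17.5, 22.5, 27.5, 32.5
Σfm = 21×2.5 + 22×7.5 + 44×12.5 + 21×17.5 + 17×22.5 + 19×27.5 + 16×32.5 = 2560
n = Σf = 160
Mean = 2560 / 160 = 16.0000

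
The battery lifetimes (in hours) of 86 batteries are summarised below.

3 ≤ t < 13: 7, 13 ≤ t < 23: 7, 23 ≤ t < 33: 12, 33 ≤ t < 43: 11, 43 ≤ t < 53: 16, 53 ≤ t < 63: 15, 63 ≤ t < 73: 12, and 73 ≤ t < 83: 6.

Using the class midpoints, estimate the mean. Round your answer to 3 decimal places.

44.860

Midpoints: 8, 18, 28, 38, 48, 58, 68, 78
Σfm = 7×8 + 7×18 + 12×28 + 11×38 + 16×48 + 15×58 + 12×68 + 6×78 = 3858
n = Σf = 86
Mean = 3858 / 86 = 44.8605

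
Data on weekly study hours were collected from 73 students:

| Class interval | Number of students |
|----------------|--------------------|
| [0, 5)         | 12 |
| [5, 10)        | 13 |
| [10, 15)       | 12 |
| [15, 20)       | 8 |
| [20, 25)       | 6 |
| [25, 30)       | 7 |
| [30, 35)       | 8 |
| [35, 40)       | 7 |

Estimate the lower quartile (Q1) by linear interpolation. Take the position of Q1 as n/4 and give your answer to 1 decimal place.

Cumulative frequencies: 12, 25, 37, 45, 51, 58, 66, 73
n = 73; position = n/4 = 18.25.
This falls in the class [5, 10): L = 5, F = 12, f = 13, h = 5.
Lower quartile ≈ 5 + ((18.25 − 12) / 13) × 5 = 7.4038

7.4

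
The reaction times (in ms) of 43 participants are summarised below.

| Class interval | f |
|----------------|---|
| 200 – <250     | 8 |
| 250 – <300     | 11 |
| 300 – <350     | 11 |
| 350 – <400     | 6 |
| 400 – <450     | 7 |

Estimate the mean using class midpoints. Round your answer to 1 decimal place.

316.9

Midpoints: 225, 275, 325, 375, 425
Σfm = 8×225 + 11×275 + 11×325 + 6×375 + 7×425 = 13625
n = Σf = 43
Mean = 13625 / 43 = 316.8605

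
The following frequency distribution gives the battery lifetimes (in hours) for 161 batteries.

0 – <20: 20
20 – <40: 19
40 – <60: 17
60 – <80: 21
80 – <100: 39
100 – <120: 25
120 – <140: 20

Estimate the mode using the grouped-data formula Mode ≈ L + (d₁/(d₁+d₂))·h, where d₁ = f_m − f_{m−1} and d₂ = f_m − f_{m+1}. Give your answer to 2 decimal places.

91.25

Modal class: 80 – <100 (highest frequency 39).
d₁ = 39 − 21 = 18, d₂ = 39 − 25 = 14
Mode ≈ 80 + (18/(18+14)) × 20 = 80 + 11.2500 = 91.2500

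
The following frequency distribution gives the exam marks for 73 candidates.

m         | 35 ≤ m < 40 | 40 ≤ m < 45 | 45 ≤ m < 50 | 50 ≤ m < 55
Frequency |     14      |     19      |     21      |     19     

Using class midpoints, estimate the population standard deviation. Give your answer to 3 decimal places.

Midpoints: 37.5, 42.5, 47.5, 52.5
n = 73, Σfm = 3327.5, mean = 45.5822
Σfm² = 153756.25
Σf(m − x̄)² = Σfm² − (Σfm)²/n = 153756.25 − 3327.5²/73 = 2081.5068
Population variance = 2081.5068 / 73 = 28.5138
Standard deviation = √28.5138 = 5.3398

5.340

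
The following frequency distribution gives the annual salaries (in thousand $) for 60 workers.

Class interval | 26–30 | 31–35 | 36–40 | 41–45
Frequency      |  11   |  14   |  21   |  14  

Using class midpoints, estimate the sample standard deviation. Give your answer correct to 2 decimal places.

5.20

Midpoints: 28, 33, 38, 43
n = 60, Σfm = 2170, mean = 36.1667
Σfm² = 80080
Σf(m − x̄)² = Σfm² − (Σfm)²/n = 80080 − 2170²/60 = 1598.3333
Sample variance = 1598.3333 / 59 = 27.0904
Standard deviation = √27.0904 = 5.2048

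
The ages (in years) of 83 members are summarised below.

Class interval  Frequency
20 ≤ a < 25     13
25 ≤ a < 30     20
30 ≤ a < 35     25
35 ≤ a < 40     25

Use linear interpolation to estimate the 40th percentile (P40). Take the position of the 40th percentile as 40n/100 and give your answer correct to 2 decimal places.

30.04

Cumulative frequencies: 13, 33, 58, 83
n = 83; position = 40n/100 = 33.2.
This falls in the class 30 ≤ a < 35: L = 30, F = 33, f = 25, h = 5.
40th percentile ≈ 30 + ((33.2 − 33) / 25) × 5 = 30.0400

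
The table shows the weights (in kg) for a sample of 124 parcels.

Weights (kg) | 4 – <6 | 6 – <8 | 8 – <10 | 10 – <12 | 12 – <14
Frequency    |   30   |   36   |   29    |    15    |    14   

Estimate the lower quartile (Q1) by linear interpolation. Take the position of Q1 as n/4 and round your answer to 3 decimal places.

6.056

Cumulative frequencies: 30, 66, 95, 110, 124
n = 124; position = n/4 = 31.
This falls in the class 6 – <8: L = 6, F = 30, f = 36, h = 2.
Lower quartile ≈ 6 + ((31 − 30) / 36) × 2 = 6.0556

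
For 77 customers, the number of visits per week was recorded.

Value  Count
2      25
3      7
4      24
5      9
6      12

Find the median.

4

Cumulative frequencies: 25, 32, 56, 65, 77
n = 77, so the median is the value in position (n+1)/2 = 39.
Position 39 falls at value 4.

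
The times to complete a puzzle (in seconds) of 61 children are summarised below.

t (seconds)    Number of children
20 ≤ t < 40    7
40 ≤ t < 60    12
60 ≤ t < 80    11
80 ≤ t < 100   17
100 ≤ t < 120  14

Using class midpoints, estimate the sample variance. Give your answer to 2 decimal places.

713.88

Midpoints: 30, 50, 70, 90, 110
n = 61, Σfm = 4650, mean = 76.2295
Σfm² = 397300
Σf(m − x̄)² = Σfm² − (Σfm)²/n = 397300 − 4650²/61 = 42832.7869
Sample variance = 42832.7869 / 60 = 713.8798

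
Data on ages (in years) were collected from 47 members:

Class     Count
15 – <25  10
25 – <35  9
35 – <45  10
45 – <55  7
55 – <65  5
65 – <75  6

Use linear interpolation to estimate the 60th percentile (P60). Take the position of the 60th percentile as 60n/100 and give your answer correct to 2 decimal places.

44.20

Cumulative frequencies: 10, 19, 29, 36, 41, 47
n = 47; position = 60n/100 = 28.2.
This falls in the class 35 – <45: L = 35, F = 19, f = 10, h = 10.
60th percentile ≈ 35 + ((28.2 − 19) / 10) × 10 = 44.2000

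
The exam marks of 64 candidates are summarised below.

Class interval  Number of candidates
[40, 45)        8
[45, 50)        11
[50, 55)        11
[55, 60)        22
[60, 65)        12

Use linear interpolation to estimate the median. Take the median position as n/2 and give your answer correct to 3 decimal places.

55.455

Cumulative frequencies: 8, 19, 30, 52, 64
n = 64; position = n/2 = 32.
This falls in the class [55, 60): L = 55, F = 30, f = 22, h = 5.
Median ≈ 55 + ((32 − 30) / 22) × 5 = 55.4545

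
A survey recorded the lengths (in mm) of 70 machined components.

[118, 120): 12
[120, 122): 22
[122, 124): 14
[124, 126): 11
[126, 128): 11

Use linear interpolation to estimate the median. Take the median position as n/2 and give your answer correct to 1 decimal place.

Cumulative frequencies: 12, 34, 48, 59, 70
n = 70; position = n/2 = 35.
This falls in the class [122, 124): L = 122, F = 34, f = 14, h = 2.
Median ≈ 122 + ((35 − 34) / 14) × 2 = 122.1429

122.1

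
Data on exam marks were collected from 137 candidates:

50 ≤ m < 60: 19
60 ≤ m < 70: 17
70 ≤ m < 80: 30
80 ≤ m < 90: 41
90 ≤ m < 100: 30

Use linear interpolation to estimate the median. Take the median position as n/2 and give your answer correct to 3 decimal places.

Cumulative frequencies: 19, 36, 66, 107, 137
n = 137; position = n/2 = 68.5.
This falls in the class 80 ≤ m < 90: L = 80, F = 66, f = 41, h = 10.
Median ≈ 80 + ((68.5 − 66) / 41) × 10 = 80.6098

80.610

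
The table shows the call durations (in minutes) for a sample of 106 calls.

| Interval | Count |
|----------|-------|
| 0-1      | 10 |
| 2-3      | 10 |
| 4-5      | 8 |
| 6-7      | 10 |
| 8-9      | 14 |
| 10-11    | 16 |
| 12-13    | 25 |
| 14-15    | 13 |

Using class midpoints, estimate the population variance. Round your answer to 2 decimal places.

19.78

Midpoints: 0.5, 2.5, 4.5, 6.5, 8.5, 10.5, 12.5, 14.5
n = 106, Σfm = 919, mean = 8.6698
Σfm² = 10064.5
Σf(m − x̄)² = Σfm² − (Σfm)²/n = 10064.5 − 919²/106 = 2096.9434
Population variance = 2096.9434 / 106 = 19.7825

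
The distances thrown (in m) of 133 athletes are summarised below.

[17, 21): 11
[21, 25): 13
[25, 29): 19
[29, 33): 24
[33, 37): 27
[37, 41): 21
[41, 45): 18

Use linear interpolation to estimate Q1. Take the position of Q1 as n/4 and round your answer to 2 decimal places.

26.95

Cumulative frequencies: 11, 24, 43, 67, 94, 115, 133
n = 133; position = n/4 = 33.25.
This falls in the class [25, 29): L = 25, F = 24, f = 19, h = 4.
Lower quartile ≈ 25 + ((33.25 − 24) / 19) × 4 = 26.9474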